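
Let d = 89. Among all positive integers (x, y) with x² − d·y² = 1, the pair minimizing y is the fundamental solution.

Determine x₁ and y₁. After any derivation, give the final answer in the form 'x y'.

500001 53000

√89 = [9; 2,3,3,2,18, …], period ℓ=5 (odd) → k=9
step 0: (9, 1)  from 9·(1,0) + (0,1)
…
step 2: (66, 7)  from 3·(19,2) + (9,1)
step 3: (217, 23)  from 3·(66,7) + (19,2)
step 4: (500, 53)  from 2·(217,23) + (66,7)
…
step 6: (18934, 2007)  from 2·(9217,977) + (500,53)
step 7: (66019, 6998)  from 3·(18934,2007) + (9217,977)
step 8: (216991, 23001)  from 3·(66019,6998) + (18934,2007)
step 9: (500001, 53000)  from 2·(216991,23001) + (66019,6998)
fundamental: x₁=500001, y₁=53000  (since 250001000001 − 89·2809000000 = 1)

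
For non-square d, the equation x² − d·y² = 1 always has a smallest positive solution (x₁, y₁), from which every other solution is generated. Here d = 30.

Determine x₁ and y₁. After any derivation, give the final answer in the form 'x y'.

11 2

√30 → a₀=5, period (2,10); ℓ=2 even so k=1
a_0=5:  p_0=5·1+0=5,  q_0=5·0+1=1
a_1=2:  p_1=2·5+1=11,  q_1=2·1+0=2
(x₁, y₁) = (11, 2);  11² − 30·2² = 1 ✓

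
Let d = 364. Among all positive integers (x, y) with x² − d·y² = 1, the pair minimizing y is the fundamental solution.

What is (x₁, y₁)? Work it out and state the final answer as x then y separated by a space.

d=364: √d = [19; 12,1,2,3,1,8,1,3,2,1,12,38] (ℓ=12, even), read p_11/q_11
i=0: a=19 ⇒ p=19, q=1
i=1: a=12 ⇒ p=229, q=12
i=2: a=1 ⇒ p=248, q=13
i=3: a=2 ⇒ p=725, q=38
i=4: a=3 ⇒ p=2423, q=127
i=5: a=1 ⇒ p=3148, q=165
i=6: a=8 ⇒ p=27607, q=1447
i=7: a=1 ⇒ p=30755, q=1612
i=8: a=3 ⇒ p=119872, q=6283
i=9: a=2 ⇒ p=270499, q=14178
i=10: a=1 ⇒ p=390371, q=20461
i=11: a=12 ⇒ p=4954951, q=259710
fundamental: x₁=4954951, y₁=259710  (since 24551539412401 − 364·67449284100 = 1)

4954951 259710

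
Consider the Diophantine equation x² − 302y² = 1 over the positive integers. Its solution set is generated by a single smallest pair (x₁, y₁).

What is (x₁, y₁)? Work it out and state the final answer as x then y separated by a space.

[17; 2,1,1,1,4,…,1,2,34] for √302; ℓ=16 ⇒ convergent index 15
a_0=17:  p_0=17·1+0=17,  q_0=17·0+1=1
…
a_2=1:  p_2=1·35+17=52,  q_2=1·2+1=3
a_3=1:  p_3=1·52+35=87,  q_3=1·3+2=5
…
a_5=4:  p_5=4·139+87=643,  q_5=4·8+5=37
a_6=2:  p_6=2·643+139=1425,  q_6=2·37+8=82
a_7=1:  p_7=1·1425+643=2068,  q_7=1·82+37=119
a_8=16:  p_8=16·2068+1425=34513,  q_8=16·119+82=1986
a_9=1:  p_9=1·34513+2068=36581,  q_9=1·1986+119=2105
a_10=2:  p_10=2·36581+34513=107675,  q_10=2·2105+1986=6196
a_11=4:  p_11=4·107675+36581=467281,  q_11=4·6196+2105=26889
a_12=1:  p_12=1·467281+107675=574956,  q_12=1·26889+6196=33085
a_13=1:  p_13=1·574956+467281=1042237,  q_13=1·33085+26889=59974
a_14=1:  p_14=1·1042237+574956=1617193,  q_14=1·59974+33085=93059
a_15=2:  p_15=2·1617193+1042237=4276623,  q_15=2·93059+59974=246092
→ (4276623, 246092).  Check: 4276623²=18289504284129, 302·246092²=18289504284128, difference 1.

4276623 246092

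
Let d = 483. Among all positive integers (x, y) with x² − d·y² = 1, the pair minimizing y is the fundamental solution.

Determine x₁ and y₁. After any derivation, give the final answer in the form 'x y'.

22 1

√483 → a₀=21, period (1,42); ℓ=2 even so k=1
a_0=21:  p_0=21·1+0=21,  q_0=21·0+1=1
a_1=1:  p_1=1·21+1=22,  q_1=1·1+0=1
fundamental: x₁=22, y₁=1  (since 484 − 483·1 = 1)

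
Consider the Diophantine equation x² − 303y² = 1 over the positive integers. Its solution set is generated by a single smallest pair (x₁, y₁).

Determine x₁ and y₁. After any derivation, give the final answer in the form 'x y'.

2524 145

√303 → a₀=17, period (2,2,5,2,2,34); ℓ=6 even so k=5
step 0: (17, 1)  from 17·(1,0) + (0,1)
…
step 2: (87, 5)  from 2·(35,2) + (17,1)
step 3: (470, 27)  from 5·(87,5) + (35,2)
step 4: (1027, 59)  from 2·(470,27) + (87,5)
step 5: (2524, 145)  from 2·(1027,59) + (470,27)
(x₁, y₁) = (2524, 145);  2524² − 303·145² = 1 ✓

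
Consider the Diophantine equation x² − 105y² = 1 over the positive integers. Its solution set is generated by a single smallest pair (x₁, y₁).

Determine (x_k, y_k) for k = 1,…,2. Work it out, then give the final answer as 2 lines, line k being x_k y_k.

√105 = [10; 4,20, …], period ℓ=2 (even) → k=1
k=0  a_k=10  p_k/q_k = 10/1
k=1  a_k=4  p_k/q_k = 41/4
→ (41, 4).  Check: 41²=1681, 105·4²=1680, difference 1.
(41+4√105)^2 = 3361 + 328√105

41 4
3361 328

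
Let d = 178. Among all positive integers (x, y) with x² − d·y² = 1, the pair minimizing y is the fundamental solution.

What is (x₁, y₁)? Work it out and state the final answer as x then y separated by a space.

1601 120

[13; 2,1,12,1,2,26] for √178; ℓ=6 ⇒ convergent index 5
a_0=13:  p_0=13·1+0=13,  q_0=13·0+1=1
a_1=2:  p_1=2·13+1=27,  q_1=2·1+0=2
a_2=1:  p_2=1·27+13=40,  q_2=1·2+1=3
a_3=12:  p_3=12·40+27=507,  q_3=12·3+2=38
a_4=1:  p_4=1·507+40=547,  q_4=1·38+3=41
a_5=2:  p_5=2·547+507=1601,  q_5=2·41+38=120
fundamental: x₁=1601, y₁=120  (since 2563201 − 178·14400 = 1)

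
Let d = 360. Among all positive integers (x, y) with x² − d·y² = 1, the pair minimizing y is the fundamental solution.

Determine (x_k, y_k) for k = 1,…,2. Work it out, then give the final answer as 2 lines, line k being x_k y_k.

√360 → a₀=18, period (1,36); ℓ=2 even so k=1
a_0=18:  p_0=18·1+0=18,  q_0=18·0+1=1
a_1=1:  p_1=1·18+1=19,  q_1=1·1+0=1
fundamental: x₁=19, y₁=1  (since 361 − 360·1 = 1)
(x_2, y_2) = (19·19 + 360·1·1, 19·1 + 1·19) = (721, 38)

19 1
721 38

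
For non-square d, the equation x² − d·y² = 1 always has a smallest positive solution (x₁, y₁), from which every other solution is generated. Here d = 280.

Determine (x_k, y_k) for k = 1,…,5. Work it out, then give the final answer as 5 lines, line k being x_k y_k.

251 15
126001 7530
63252251 3780045
31752504001 1897575060
15939693756251 952578900075

√280 = [16; 1,2,1,2,1,32, …], period ℓ=6 (even) → k=5
k=0  a_k=16  p_k/q_k = 16/1
k=1  a_k=1  p_k/q_k = 17/1
…
k=3  a_k=1  p_k/q_k = 67/4
k=4  a_k=2  p_k/q_k = 184/11
k=5  a_k=1  p_k/q_k = 251/15
→ (251, 15).  Check: 251²=63001, 280·15²=63000, difference 1.
(251+15√280)^2 = 126001 + 7530√280
(251+15√280)^3 = 63252251 + 3780045√280
(251+15√280)^4 = 31752504001 + 1897575060√280
(251+15√280)^5 = 15939693756251 + 952578900075√280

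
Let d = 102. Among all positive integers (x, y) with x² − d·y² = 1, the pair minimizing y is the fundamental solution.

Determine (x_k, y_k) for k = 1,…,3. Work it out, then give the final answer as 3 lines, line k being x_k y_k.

√102 = [10; 10,20, …], period ℓ=2 (even) → k=1
step 0: (10, 1)  from 10·(1,0) + (0,1)
step 1: (101, 10)  from 10·(10,1) + (1,0)
fundamental: x₁=101, y₁=10  (since 10201 − 102·100 = 1)
(x_2, y_2) = (101·101 + 102·10·10, 101·10 + 10·101) = (20401, 2020)
(x_3, y_3) = (101·20401 + 102·10·2020, 101·2020 + 10·20401) = (4120901, 408030)

101 10
20401 2020
4120901 408030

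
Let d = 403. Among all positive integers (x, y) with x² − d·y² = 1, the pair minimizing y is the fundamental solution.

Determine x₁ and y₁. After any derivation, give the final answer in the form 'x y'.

669878 33369

d=403: √d = [20; 13,2,1,3,1,3,1,2,13,40] (ℓ=10, even), read p_9/q_9
k=0  a_k=20  p_k/q_k = 20/1
k=1  a_k=13  p_k/q_k = 261/13
k=2  a_k=2  p_k/q_k = 542/27
…
k=5  a_k=1  p_k/q_k = 3754/187
…
k=7  a_k=1  p_k/q_k = 17967/895
k=8  a_k=2  p_k/q_k = 50147/2498
k=9  a_k=13  p_k/q_k = 669878/33369
fundamental: x₁=669878, y₁=33369  (since 448736534884 − 403·1113490161 = 1)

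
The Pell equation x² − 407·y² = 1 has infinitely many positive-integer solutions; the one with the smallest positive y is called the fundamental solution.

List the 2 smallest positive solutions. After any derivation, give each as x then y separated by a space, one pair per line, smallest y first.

[20; 5,1,2,1,5,40] for √407; ℓ=6 ⇒ convergent index 5
k=0  a_k=20  p_k/q_k = 20/1
k=1  a_k=5  p_k/q_k = 101/5
k=2  a_k=1  p_k/q_k = 121/6
k=3  a_k=2  p_k/q_k = 343/17
k=4  a_k=1  p_k/q_k = 464/23
k=5  a_k=5  p_k/q_k = 2663/132
fundamental: x₁=2663, y₁=132  (since 7091569 − 407·17424 = 1)
n=2: (2663,132)∘(2663,132) = (2663·2663+407·132·132, 2663·132+132·2663) = (14183137,703032)

2663 132
14183137 703032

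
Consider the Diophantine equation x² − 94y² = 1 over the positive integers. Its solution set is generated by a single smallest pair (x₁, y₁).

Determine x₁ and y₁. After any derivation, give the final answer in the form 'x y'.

2143295 221064

√94 = [9; 1,2,3,1,1,…,2,1,18, …], period ℓ=16 (even) → k=15
a_0=9:  p_0=9·1+0=9,  q_0=9·0+1=1
a_1=1:  p_1=1·9+1=10,  q_1=1·1+0=1
…
a_3=3:  p_3=3·29+10=97,  q_3=3·3+1=10
…
a_5=1:  p_5=1·126+97=223,  q_5=1·13+10=23
a_6=5:  p_6=5·223+126=1241,  q_6=5·23+13=128
a_7=1:  p_7=1·1241+223=1464,  q_7=1·128+23=151
a_8=8:  p_8=8·1464+1241=12953,  q_8=8·151+128=1336
a_9=1:  p_9=1·12953+1464=14417,  q_9=1·1336+151=1487
a_10=5:  p_10=5·14417+12953=85038,  q_10=5·1487+1336=8771
a_11=1:  p_11=1·85038+14417=99455,  q_11=1·8771+1487=10258
…
a_14=2:  p_14=2·652934+184493=1490361,  q_14=2·67345+19029=153719
a_15=1:  p_15=1·1490361+652934=2143295,  q_15=1·153719+67345=221064
(x₁, y₁) = (2143295, 221064);  2143295² − 94·221064² = 1 ✓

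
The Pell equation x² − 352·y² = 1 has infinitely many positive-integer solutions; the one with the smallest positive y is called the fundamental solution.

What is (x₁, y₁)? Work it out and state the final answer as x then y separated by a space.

[18; 1,3,5,9,5,3,1,36] for √352; ℓ=8 ⇒ convergent index 7
i=0: a=18 ⇒ p=18, q=1
…
i=2: a=3 ⇒ p=75, q=4
…
i=4: a=9 ⇒ p=3621, q=193
…
i=6: a=3 ⇒ p=59118, q=3151
i=7: a=1 ⇒ p=77617, q=4137
(x₁, y₁) = (77617, 4137);  77617² − 352·4137² = 1 ✓

77617 4137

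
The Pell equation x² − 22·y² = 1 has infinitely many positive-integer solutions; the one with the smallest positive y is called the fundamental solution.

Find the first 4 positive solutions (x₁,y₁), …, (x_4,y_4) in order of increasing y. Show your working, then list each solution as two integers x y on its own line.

197 42
77617 16548
30580901 6519870
12048797377 2568812232

[4; 1,2,4,2,1,8] for √22; ℓ=6 ⇒ convergent index 5
k=0  a_k=4  p_k/q_k = 4/1
k=1  a_k=1  p_k/q_k = 5/1
k=2  a_k=2  p_k/q_k = 14/3
k=3  a_k=4  p_k/q_k = 61/13
k=4  a_k=2  p_k/q_k = 136/29
k=5  a_k=1  p_k/q_k = 197/42
(x₁, y₁) = (197, 42);  197² − 22·42² = 1 ✓
(x_2, y_2) = (197·197 + 22·42·42, 197·42 + 42·197) = (77617, 16548)
(x_3, y_3) = (197·77617 + 22·42·16548, 197·16548 + 42·77617) = (30580901, 6519870)
(x_4, y_4) = (197·30580901 + 22·42·6519870, 197·6519870 + 42·30580901) = (12048797377, 2568812232)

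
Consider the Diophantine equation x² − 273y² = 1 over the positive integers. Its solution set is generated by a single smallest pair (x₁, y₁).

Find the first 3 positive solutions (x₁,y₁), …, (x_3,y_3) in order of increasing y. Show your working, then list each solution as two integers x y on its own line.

727 44
1057057 63976
1536960151 93021060

√273 = [16; 1,1,10,1,1,32, …], period ℓ=6 (even) → k=5
i=0: a=16 ⇒ p=16, q=1
…
i=4: a=1 ⇒ p=380, q=23
i=5: a=1 ⇒ p=727, q=44
fundamental: x₁=727, y₁=44  (since 528529 − 273·1936 = 1)
k=2:  x_2 = 727·727+273·44·44 = 1057057,  y_2 = 727·44+44·727 = 63976
k=3:  x_3 = 727·1057057+273·44·63976 = 1536960151,  y_3 = 727·63976+44·1057057 = 93021060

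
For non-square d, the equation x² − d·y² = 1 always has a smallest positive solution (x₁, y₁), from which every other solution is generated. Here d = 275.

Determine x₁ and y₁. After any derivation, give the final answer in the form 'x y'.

[16; 1,1,2,1,1,32] for √275; ℓ=6 ⇒ convergent index 5
k=0  a_k=16  p_k/q_k = 16/1
k=1  a_k=1  p_k/q_k = 17/1
…
k=4  a_k=1  p_k/q_k = 116/7
k=5  a_k=1  p_k/q_k = 199/12
(x₁, y₁) = (199, 12);  199² − 275·12² = 1 ✓

199 12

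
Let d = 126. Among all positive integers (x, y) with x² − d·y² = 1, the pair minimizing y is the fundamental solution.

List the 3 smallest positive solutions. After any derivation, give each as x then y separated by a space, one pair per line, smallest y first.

√126 → a₀=11, period (4,2,4,22); ℓ=4 even so k=3
i=0: a=11 ⇒ p=11, q=1
i=1: a=4 ⇒ p=45, q=4
i=2: a=2 ⇒ p=101, q=9
i=3: a=4 ⇒ p=449, q=40
fundamental: x₁=449, y₁=40  (since 201601 − 126·1600 = 1)
(449+40√126)^2 = 403201 + 35920√126
(449+40√126)^3 = 362074049 + 32256120√126

449 40
403201 35920
362074049 32256120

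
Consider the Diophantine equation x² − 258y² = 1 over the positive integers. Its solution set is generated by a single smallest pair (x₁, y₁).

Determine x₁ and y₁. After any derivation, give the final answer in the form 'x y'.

257 16

√258 → a₀=16, period (16,32); ℓ=2 even so k=1
k=0  a_k=16  p_k/q_k = 16/1
k=1  a_k=16  p_k/q_k = 257/16
(x₁, y₁) = (257, 16);  257² − 258·16² = 1 ✓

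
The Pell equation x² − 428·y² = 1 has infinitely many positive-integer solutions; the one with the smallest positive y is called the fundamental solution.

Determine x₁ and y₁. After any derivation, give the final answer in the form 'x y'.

1850887 89466

d=428: √d = [20; 1,2,4,1,5,10,5,1,4,2,1,40] (ℓ=12, even), read p_11/q_11
k=0  a_k=20  p_k/q_k = 20/1
…
k=3  a_k=4  p_k/q_k = 269/13
…
k=5  a_k=5  p_k/q_k = 1924/93
…
k=7  a_k=5  p_k/q_k = 99779/4823
k=8  a_k=1  p_k/q_k = 119350/5769
k=9  a_k=4  p_k/q_k = 577179/27899
k=10  a_k=2  p_k/q_k = 1273708/61567
k=11  a_k=1  p_k/q_k = 1850887/89466
fundamental: x₁=1850887, y₁=89466  (since 3425782686769 − 428·8004165156 = 1)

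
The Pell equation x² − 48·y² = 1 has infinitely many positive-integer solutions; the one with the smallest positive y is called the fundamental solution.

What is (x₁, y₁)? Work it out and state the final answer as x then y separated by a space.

√48 = [6; 1,12, …], period ℓ=2 (even) → k=1
a_0=6:  p_0=6·1+0=6,  q_0=6·0+1=1
a_1=1:  p_1=1·6+1=7,  q_1=1·1+0=1
(x₁, y₁) = (7, 1);  7² − 48·1² = 1 ✓

7 1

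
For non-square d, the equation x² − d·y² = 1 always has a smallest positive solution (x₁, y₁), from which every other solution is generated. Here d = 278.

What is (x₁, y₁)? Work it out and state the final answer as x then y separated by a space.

2501 150

√278 → a₀=16, period (1,2,16,2,1,32); ℓ=6 even so k=5
i=0: a=16 ⇒ p=16, q=1
i=1: a=1 ⇒ p=17, q=1
i=2: a=2 ⇒ p=50, q=3
i=3: a=16 ⇒ p=817, q=49
i=4: a=2 ⇒ p=1684, q=101
i=5: a=1 ⇒ p=2501, q=150
fundamental: x₁=2501, y₁=150  (since 6255001 − 278·22500 = 1)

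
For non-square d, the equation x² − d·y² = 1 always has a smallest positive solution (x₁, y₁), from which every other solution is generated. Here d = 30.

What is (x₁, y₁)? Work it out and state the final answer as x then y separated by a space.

11 2

√30 = [5; 2,10, …], period ℓ=2 (even) → k=1
a_0=5:  p_0=5·1+0=5,  q_0=5·0+1=1
a_1=2:  p_1=2·5+1=11,  q_1=2·1+0=2
→ (11, 2).  Check: 11²=121, 30·2²=120, difference 1.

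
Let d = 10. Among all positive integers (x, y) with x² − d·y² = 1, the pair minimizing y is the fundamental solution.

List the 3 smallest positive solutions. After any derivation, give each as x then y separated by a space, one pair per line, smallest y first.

19 6
721 228
27379 8658

d=10: √d = [3; 6] (ℓ=1, odd), read p_1/q_1
k=0  a_k=3  p_k/q_k = 3/1
k=1  a_k=6  p_k/q_k = 19/6
→ (19, 6).  Check: 19²=361, 10·6²=360, difference 1.
(19+6√10)^2 = 721 + 228√10
(19+6√10)^3 = 27379 + 8658√10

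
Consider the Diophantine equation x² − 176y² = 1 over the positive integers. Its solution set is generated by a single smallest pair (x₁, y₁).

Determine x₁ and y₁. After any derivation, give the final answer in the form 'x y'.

199 15

[13; 3,1,3,26] for √176; ℓ=4 ⇒ convergent index 3
i=0: a=13 ⇒ p=13, q=1
i=1: a=3 ⇒ p=40, q=3
i=2: a=1 ⇒ p=53, q=4
i=3: a=3 ⇒ p=199, q=15
fundamental: x₁=199, y₁=15  (since 39601 − 176·225 = 1)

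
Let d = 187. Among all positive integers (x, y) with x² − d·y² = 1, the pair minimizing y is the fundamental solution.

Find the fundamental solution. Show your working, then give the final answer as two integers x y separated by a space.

1682 123

√187 → a₀=13, period (1,2,13,2,1,26); ℓ=6 even so k=5
k=0  a_k=13  p_k/q_k = 13/1
…
k=2  a_k=2  p_k/q_k = 41/3
k=3  a_k=13  p_k/q_k = 547/40
k=4  a_k=2  p_k/q_k = 1135/83
k=5  a_k=1  p_k/q_k = 1682/123
(x₁, y₁) = (1682, 123);  1682² − 187·123² = 1 ✓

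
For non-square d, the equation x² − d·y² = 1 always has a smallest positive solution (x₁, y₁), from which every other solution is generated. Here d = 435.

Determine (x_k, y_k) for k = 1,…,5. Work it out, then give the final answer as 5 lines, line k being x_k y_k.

d=435: √d = [20; 1,5,1,40] (ℓ=4, even), read p_3/q_3
a_0=20:  p_0=20·1+0=20,  q_0=20·0+1=1
a_1=1:  p_1=1·20+1=21,  q_1=1·1+0=1
a_2=5:  p_2=5·21+20=125,  q_2=5·1+1=6
a_3=1:  p_3=1·125+21=146,  q_3=1·6+1=7
fundamental: x₁=146, y₁=7  (since 21316 − 435·49 = 1)
(146+7√435)^2 = 42631 + 2044√435
(146+7√435)^3 = 12448106 + 596841√435
(146+7√435)^4 = 3634804321 + 174275528√435
(146+7√435)^5 = 1061350413626 + 50887857335√435

146 7
42631 2044
12448106 596841
3634804321 174275528
1061350413626 50887857335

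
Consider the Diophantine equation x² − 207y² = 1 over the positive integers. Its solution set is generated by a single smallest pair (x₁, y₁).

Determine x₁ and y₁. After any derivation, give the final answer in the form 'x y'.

[14; 2,1,1,2,1,1,2,28] for √207; ℓ=8 ⇒ convergent index 7
step 0: (14, 1)  from 14·(1,0) + (0,1)
step 1: (29, 2)  from 2·(14,1) + (1,0)
step 2: (43, 3)  from 1·(29,2) + (14,1)
step 3: (72, 5)  from 1·(43,3) + (29,2)
step 4: (187, 13)  from 2·(72,5) + (43,3)
step 5: (259, 18)  from 1·(187,13) + (72,5)
step 6: (446, 31)  from 1·(259,18) + (187,13)
step 7: (1151, 80)  from 2·(446,31) + (259,18)
fundamental: x₁=1151, y₁=80  (since 1324801 − 207·6400 = 1)

1151 80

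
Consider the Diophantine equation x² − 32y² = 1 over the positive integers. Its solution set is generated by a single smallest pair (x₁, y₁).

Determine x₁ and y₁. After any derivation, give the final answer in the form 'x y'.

17 3

d=32: √d = [5; 1,1,1,10] (ℓ=4, even), read p_3/q_3
step 0: (5, 1)  from 5·(1,0) + (0,1)
…
step 2: (11, 2)  from 1·(6,1) + (5,1)
step 3: (17, 3)  from 1·(11,2) + (6,1)
(x₁, y₁) = (17, 3);  17² − 32·3² = 1 ✓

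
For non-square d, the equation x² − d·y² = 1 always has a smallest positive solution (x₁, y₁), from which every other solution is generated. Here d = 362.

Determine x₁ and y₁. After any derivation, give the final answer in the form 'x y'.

√362 = [19; 38, …], period ℓ=1 (odd) → k=1
a_0=19:  p_0=19·1+0=19,  q_0=19·0+1=1
a_1=38:  p_1=38·19+1=723,  q_1=38·1+0=38
→ (723, 38).  Check: 723²=522729, 362·38²=522728, difference 1.

723 38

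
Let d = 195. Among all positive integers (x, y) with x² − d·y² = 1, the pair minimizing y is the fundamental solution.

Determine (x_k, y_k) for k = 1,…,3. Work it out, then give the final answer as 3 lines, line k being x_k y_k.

√195 = [13; 1,26, …], period ℓ=2 (even) → k=1
a_0=13:  p_0=13·1+0=13,  q_0=13·0+1=1
a_1=1:  p_1=1·13+1=14,  q_1=1·1+0=1
fundamental: x₁=14, y₁=1  (since 196 − 195·1 = 1)
n=2: (14,1)∘(14,1) = (14·14+195·1·1, 14·1+1·14) = (391,28)
n=3: (391,28)∘(14,1) = (14·391+195·1·28, 14·28+1·391) = (10934,783)

14 1
391 28
10934 783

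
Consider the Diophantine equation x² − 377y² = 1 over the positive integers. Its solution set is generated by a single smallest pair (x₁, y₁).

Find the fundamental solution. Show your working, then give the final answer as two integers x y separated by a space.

233 12

√377 = [19; 2,2,2,38, …], period ℓ=4 (even) → k=3
a_0=19:  p_0=19·1+0=19,  q_0=19·0+1=1
a_1=2:  p_1=2·19+1=39,  q_1=2·1+0=2
a_2=2:  p_2=2·39+19=97,  q_2=2·2+1=5
a_3=2:  p_3=2·97+39=233,  q_3=2·5+2=12
(x₁, y₁) = (233, 12);  233² − 377·12² = 1 ✓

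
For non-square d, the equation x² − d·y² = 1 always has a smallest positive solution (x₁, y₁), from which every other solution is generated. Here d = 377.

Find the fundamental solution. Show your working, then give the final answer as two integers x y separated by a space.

√377 → a₀=19, period (2,2,2,38); ℓ=4 even so k=3
a_0=19:  p_0=19·1+0=19,  q_0=19·0+1=1
…
a_2=2:  p_2=2·39+19=97,  q_2=2·2+1=5
a_3=2:  p_3=2·97+39=233,  q_3=2·5+2=12
→ (233, 12).  Check: 233²=54289, 377·12²=54288, difference 1.

233 12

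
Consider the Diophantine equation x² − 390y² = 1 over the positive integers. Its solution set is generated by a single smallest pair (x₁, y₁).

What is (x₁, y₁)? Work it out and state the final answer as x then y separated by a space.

[19; 1,2,1,38] for √390; ℓ=4 ⇒ convergent index 3
k=0  a_k=19  p_k/q_k = 19/1
k=1  a_k=1  p_k/q_k = 20/1
k=2  a_k=2  p_k/q_k = 59/3
k=3  a_k=1  p_k/q_k = 79/4
fundamental: x₁=79, y₁=4  (since 6241 − 390·16 = 1)

79 4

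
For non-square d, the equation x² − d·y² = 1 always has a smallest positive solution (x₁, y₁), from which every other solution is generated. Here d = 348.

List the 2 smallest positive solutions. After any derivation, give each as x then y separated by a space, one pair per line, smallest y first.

1567 84
4910977 263256

√348 = [18; 1,1,1,8,1,1,1,36, …], period ℓ=8 (even) → k=7
k=0  a_k=18  p_k/q_k = 18/1
…
k=2  a_k=1  p_k/q_k = 37/2
k=3  a_k=1  p_k/q_k = 56/3
k=4  a_k=8  p_k/q_k = 485/26
…
k=6  a_k=1  p_k/q_k = 1026/55
k=7  a_k=1  p_k/q_k = 1567/84
→ (1567, 84).  Check: 1567²=2455489, 348·84²=2455488, difference 1.
k=2:  x_2 = 1567·1567+348·84·84 = 4910977,  y_2 = 1567·84+84·1567 = 263256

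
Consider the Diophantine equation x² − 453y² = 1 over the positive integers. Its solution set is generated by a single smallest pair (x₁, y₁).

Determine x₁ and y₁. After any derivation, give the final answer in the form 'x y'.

1653751 77700

√453 → a₀=21, period (3,1,1,10,14,10,1,1,3,42); ℓ=10 even so k=9
step 0: (21, 1)  from 21·(1,0) + (0,1)
step 1: (64, 3)  from 3·(21,1) + (1,0)
step 2: (85, 4)  from 1·(64,3) + (21,1)
…
step 4: (1575, 74)  from 10·(149,7) + (85,4)
step 5: (22199, 1043)  from 14·(1575,74) + (149,7)
step 6: (223565, 10504)  from 10·(22199,1043) + (1575,74)
…
step 8: (469329, 22051)  from 1·(245764,11547) + (223565,10504)
step 9: (1653751, 77700)  from 3·(469329,22051) + (245764,11547)
fundamental: x₁=1653751, y₁=77700  (since 2734892370001 − 453·6037290000 = 1)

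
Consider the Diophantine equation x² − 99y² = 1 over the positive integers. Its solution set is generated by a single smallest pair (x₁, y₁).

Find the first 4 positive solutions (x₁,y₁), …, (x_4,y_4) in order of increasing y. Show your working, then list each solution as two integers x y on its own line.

√99 = [9; 1,18, …], period ℓ=2 (even) → k=1
step 0: (9, 1)  from 9·(1,0) + (0,1)
step 1: (10, 1)  from 1·(9,1) + (1,0)
→ (10, 1).  Check: 10²=100, 99·1²=99, difference 1.
n=2: (10,1)∘(10,1) = (10·10+99·1·1, 10·1+1·10) = (199,20)
n=3: (199,20)∘(10,1) = (10·199+99·1·20, 10·20+1·199) = (3970,399)
n=4: (3970,399)∘(10,1) = (10·3970+99·1·399, 10·399+1·3970) = (79201,7960)

10 1
199 20
3970 399
79201 7960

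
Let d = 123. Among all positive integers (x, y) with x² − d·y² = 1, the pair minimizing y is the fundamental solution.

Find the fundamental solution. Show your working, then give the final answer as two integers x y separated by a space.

122 11

[11; 11,22] for √123; ℓ=2 ⇒ convergent index 1
step 0: (11, 1)  from 11·(1,0) + (0,1)
step 1: (122, 11)  from 11·(11,1) + (1,0)
fundamental: x₁=122, y₁=11  (since 14884 − 123·121 = 1)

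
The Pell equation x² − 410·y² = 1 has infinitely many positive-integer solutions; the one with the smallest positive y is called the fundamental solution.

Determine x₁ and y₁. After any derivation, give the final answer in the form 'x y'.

81 4

d=410: √d = [20; 4,40] (ℓ=2, even), read p_1/q_1
i=0: a=20 ⇒ p=20, q=1
i=1: a=4 ⇒ p=81, q=4
(x₁, y₁) = (81, 4);  81² − 410·4² = 1 ✓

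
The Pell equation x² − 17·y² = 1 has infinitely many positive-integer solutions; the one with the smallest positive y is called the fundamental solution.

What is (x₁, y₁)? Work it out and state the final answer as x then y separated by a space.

√17 = [4; 8, …], period ℓ=1 (odd) → k=1
step 0: (4, 1)  from 4·(1,0) + (0,1)
step 1: (33, 8)  from 8·(4,1) + (1,0)
(x₁, y₁) = (33, 8);  33² − 17·8² = 1 ✓

33 8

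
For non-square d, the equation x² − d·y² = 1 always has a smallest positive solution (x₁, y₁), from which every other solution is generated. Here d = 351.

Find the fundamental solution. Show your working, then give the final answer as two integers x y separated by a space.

62425 3332

√351 = [18; 1,2,1,3,2,2,2,3,1,2,1,36, …], period ℓ=12 (even) → k=11
a_0=18:  p_0=18·1+0=18,  q_0=18·0+1=1
a_1=1:  p_1=1·18+1=19,  q_1=1·1+0=1
…
a_3=1:  p_3=1·56+19=75,  q_3=1·3+1=4
a_4=3:  p_4=3·75+56=281,  q_4=3·4+3=15
a_5=2:  p_5=2·281+75=637,  q_5=2·15+4=34
a_6=2:  p_6=2·637+281=1555,  q_6=2·34+15=83
…
a_9=1:  p_9=1·12796+3747=16543,  q_9=1·683+200=883
a_10=2:  p_10=2·16543+12796=45882,  q_10=2·883+683=2449
a_11=1:  p_11=1·45882+16543=62425,  q_11=1·2449+883=3332
→ (62425, 3332).  Check: 62425²=3896880625, 351·3332²=3896880624, difference 1.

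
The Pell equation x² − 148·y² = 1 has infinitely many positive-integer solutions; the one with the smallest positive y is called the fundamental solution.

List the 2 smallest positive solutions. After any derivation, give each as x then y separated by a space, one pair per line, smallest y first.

73 6
10657 876

√148 → a₀=12, period (6,24); ℓ=2 even so k=1
k=0  a_k=12  p_k/q_k = 12/1
k=1  a_k=6  p_k/q_k = 73/6
fundamental: x₁=73, y₁=6  (since 5329 − 148·36 = 1)
k=2:  x_2 = 73·73+148·6·6 = 10657,  y_2 = 73·6+6·73 = 876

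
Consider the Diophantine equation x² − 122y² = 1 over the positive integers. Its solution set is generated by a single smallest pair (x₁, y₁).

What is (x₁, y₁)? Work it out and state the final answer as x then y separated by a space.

√122 → a₀=11, period (22); ℓ=1 odd so k=1
step 0: (11, 1)  from 11·(1,0) + (0,1)
step 1: (243, 22)  from 22·(11,1) + (1,0)
(x₁, y₁) = (243, 22);  243² − 122·22² = 1 ✓

243 22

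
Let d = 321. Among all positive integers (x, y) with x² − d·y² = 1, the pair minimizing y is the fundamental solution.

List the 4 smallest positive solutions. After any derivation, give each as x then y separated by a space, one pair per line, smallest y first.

215 12
92449 5160
39752855 2218788
17093635201 954073680

√321 = [17; 1,10,1,34, …], period ℓ=4 (even) → k=3
step 0: (17, 1)  from 17·(1,0) + (0,1)
step 1: (18, 1)  from 1·(17,1) + (1,0)
step 2: (197, 11)  from 10·(18,1) + (17,1)
step 3: (215, 12)  from 1·(197,11) + (18,1)
(x₁, y₁) = (215, 12);  215² − 321·12² = 1 ✓
k=2:  x_2 = 215·215+321·12·12 = 92449,  y_2 = 215·12+12·215 = 5160
k=3:  x_3 = 215·92449+321·12·5160 = 39752855,  y_3 = 215·5160+12·92449 = 2218788
k=4:  x_4 = 215·39752855+321·12·2218788 = 17093635201,  y_4 = 215·2218788+12·39752855 = 954073680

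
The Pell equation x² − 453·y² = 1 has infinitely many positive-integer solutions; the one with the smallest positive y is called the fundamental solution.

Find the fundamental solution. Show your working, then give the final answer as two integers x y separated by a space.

d=453: √d = [21; 3,1,1,10,14,10,1,1,3,42] (ℓ=10, even), read p_9/q_9
a_0=21:  p_0=21·1+0=21,  q_0=21·0+1=1
a_1=3:  p_1=3·21+1=64,  q_1=3·1+0=3
…
a_6=10:  p_6=10·22199+1575=223565,  q_6=10·1043+74=10504
…
a_8=1:  p_8=1·245764+223565=469329,  q_8=1·11547+10504=22051
a_9=3:  p_9=3·469329+245764=1653751,  q_9=3·22051+11547=77700
(x₁, y₁) = (1653751, 77700);  1653751² − 453·77700² = 1 ✓

1653751 77700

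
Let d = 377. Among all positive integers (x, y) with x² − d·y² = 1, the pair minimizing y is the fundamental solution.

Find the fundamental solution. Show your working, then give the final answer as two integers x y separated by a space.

√377 = [19; 2,2,2,38, …], period ℓ=4 (even) → k=3
k=0  a_k=19  p_k/q_k = 19/1
k=1  a_k=2  p_k/q_k = 39/2
k=2  a_k=2  p_k/q_k = 97/5
k=3  a_k=2  p_k/q_k = 233/12
→ (233, 12).  Check: 233²=54289, 377·12²=54288, difference 1.

233 12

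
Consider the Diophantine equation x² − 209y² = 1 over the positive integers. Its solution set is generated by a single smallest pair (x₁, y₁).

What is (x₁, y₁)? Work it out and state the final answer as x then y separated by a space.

46551 3220

[14; 2,5,3,2,3,5,2,28] for √209; ℓ=8 ⇒ convergent index 7
a_0=14:  p_0=14·1+0=14,  q_0=14·0+1=1
…
a_2=5:  p_2=5·29+14=159,  q_2=5·2+1=11
…
a_6=5:  p_6=5·4019+1171=21266,  q_6=5·278+81=1471
a_7=2:  p_7=2·21266+4019=46551,  q_7=2·1471+278=3220
fundamental: x₁=46551, y₁=3220  (since 2166995601 − 209·10368400 = 1)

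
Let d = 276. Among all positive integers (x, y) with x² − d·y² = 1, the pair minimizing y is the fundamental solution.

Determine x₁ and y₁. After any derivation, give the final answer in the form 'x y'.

7775 468

√276 = [16; 1,1,1,1,2,2,2,1,1,1,1,32, …], period ℓ=12 (even) → k=11
a_0=16:  p_0=16·1+0=16,  q_0=16·0+1=1
a_1=1:  p_1=1·16+1=17,  q_1=1·1+0=1
a_2=1:  p_2=1·17+16=33,  q_2=1·1+1=2
…
a_4=1:  p_4=1·50+33=83,  q_4=1·3+2=5
a_5=2:  p_5=2·83+50=216,  q_5=2·5+3=13
a_6=2:  p_6=2·216+83=515,  q_6=2·13+5=31
a_7=2:  p_7=2·515+216=1246,  q_7=2·31+13=75
…
a_10=1:  p_10=1·3007+1761=4768,  q_10=1·181+106=287
a_11=1:  p_11=1·4768+3007=7775,  q_11=1·287+181=468
(x₁, y₁) = (7775, 468);  7775² − 276·468² = 1 ✓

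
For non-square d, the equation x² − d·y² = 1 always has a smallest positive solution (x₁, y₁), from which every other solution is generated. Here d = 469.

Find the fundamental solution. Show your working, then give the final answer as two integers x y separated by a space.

137215 6336

[21; 1,1,1,10,6,10,1,1,1,42] for √469; ℓ=10 ⇒ convergent index 9
a_0=21:  p_0=21·1+0=21,  q_0=21·0+1=1
…
a_2=1:  p_2=1·22+21=43,  q_2=1·1+1=2
…
a_6=10:  p_6=10·4223+693=42923,  q_6=10·195+32=1982
…
a_8=1:  p_8=1·47146+42923=90069,  q_8=1·2177+1982=4159
a_9=1:  p_9=1·90069+47146=137215,  q_9=1·4159+2177=6336
fundamental: x₁=137215, y₁=6336  (since 18827956225 − 469·40144896 = 1)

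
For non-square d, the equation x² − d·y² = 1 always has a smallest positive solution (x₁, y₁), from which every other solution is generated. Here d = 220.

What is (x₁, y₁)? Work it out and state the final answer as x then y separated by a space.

89 6

√220 = [14; 1,4,1,28, …], period ℓ=4 (even) → k=3
a_0=14:  p_0=14·1+0=14,  q_0=14·0+1=1
a_1=1:  p_1=1·14+1=15,  q_1=1·1+0=1
a_2=4:  p_2=4·15+14=74,  q_2=4·1+1=5
a_3=1:  p_3=1·74+15=89,  q_3=1·5+1=6
(x₁, y₁) = (89, 6);  89² − 220·6² = 1 ✓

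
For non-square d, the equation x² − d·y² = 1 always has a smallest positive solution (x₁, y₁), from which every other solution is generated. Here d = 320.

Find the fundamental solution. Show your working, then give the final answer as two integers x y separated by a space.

√320 → a₀=17, period (1,7,1,34); ℓ=4 even so k=3
i=0: a=17 ⇒ p=17, q=1
i=1: a=1 ⇒ p=18, q=1
i=2: a=7 ⇒ p=143, q=8
i=3: a=1 ⇒ p=161, q=9
→ (161, 9).  Check: 161²=25921, 320·9²=25920, difference 1.

161 9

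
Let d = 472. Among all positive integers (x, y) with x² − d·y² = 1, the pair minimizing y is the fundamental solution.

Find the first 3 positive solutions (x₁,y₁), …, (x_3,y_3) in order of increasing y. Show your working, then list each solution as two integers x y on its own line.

306917 14127
188396089777 8671632918
115643925371868101 5322943120573485

d=472: √d = [21; 1,2,1,1,1,…,2,1,42] (ℓ=14, even), read p_13/q_13
step 0: (21, 1)  from 21·(1,0) + (0,1)
…
step 2: (65, 3)  from 2·(22,1) + (21,1)
…
step 4: (152, 7)  from 1·(87,4) + (65,3)
step 5: (239, 11)  from 1·(152,7) + (87,4)
step 6: (1108, 51)  from 4·(239,11) + (152,7)
step 7: (5779, 266)  from 5·(1108,51) + (239,11)
…
step 9: (30003, 1381)  from 1·(24224,1115) + (5779,266)
step 10: (54227, 2496)  from 1·(30003,1381) + (24224,1115)
step 11: (84230, 3877)  from 1·(54227,2496) + (30003,1381)
step 12: (222687, 10250)  from 2·(84230,3877) + (54227,2496)
step 13: (306917, 14127)  from 1·(222687,10250) + (84230,3877)
fundamental: x₁=306917, y₁=14127  (since 94198044889 − 472·199572129 = 1)
k=2:  x_2 = 306917·306917+472·14127·14127 = 188396089777,  y_2 = 306917·14127+14127·306917 = 8671632918
k=3:  x_3 = 306917·188396089777+472·14127·8671632918 = 115643925371868101,  y_3 = 306917·8671632918+14127·188396089777 = 5322943120573485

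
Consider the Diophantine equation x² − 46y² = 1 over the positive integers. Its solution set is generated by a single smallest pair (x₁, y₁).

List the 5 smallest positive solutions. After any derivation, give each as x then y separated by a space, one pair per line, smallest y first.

√46 = [6; 1,3,1,1,2,6,2,1,1,3,1,12, …], period ℓ=12 (even) → k=11
i=0: a=6 ⇒ p=6, q=1
i=1: a=1 ⇒ p=7, q=1
i=2: a=3 ⇒ p=27, q=4
…
i=5: a=2 ⇒ p=156, q=23
i=6: a=6 ⇒ p=997, q=147
i=7: a=2 ⇒ p=2150, q=317
…
i=10: a=3 ⇒ p=19038, q=2807
i=11: a=1 ⇒ p=24335, q=3588
fundamental: x₁=24335, y₁=3588  (since 592192225 − 46·12873744 = 1)
n=2: (24335,3588)∘(24335,3588) = (24335·24335+46·3588·3588, 24335·3588+3588·24335) = (1184384449,174627960)
n=3: (1184384449,174627960)∘(24335,3588) = (24335·1184384449+46·3588·174627960, 24335·174627960+3588·1184384449) = (57643991108495,8499142809612)
n=4: (57643991108495,8499142809612)∘(24335,3588) = (24335·57643991108495+46·3588·8499142809612, 24335·8499142809612+3588·57643991108495) = (2805533046066067201,413653280369188080)
n=5: (2805533046066067201,413653280369188080)∘(24335,3588) = (24335·2805533046066067201+46·3588·413653280369188080, 24335·413653280369188080+3588·2805533046066067201) = (136545293294391499564175,20132505147069241043988)

24335 3588
1184384449 174627960
57643991108495 8499142809612
2805533046066067201 413653280369188080
136545293294391499564175 20132505147069241043988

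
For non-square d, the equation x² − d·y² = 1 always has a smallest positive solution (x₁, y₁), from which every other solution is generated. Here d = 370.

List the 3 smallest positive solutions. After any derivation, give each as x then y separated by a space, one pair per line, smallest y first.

213859 11118
91471343761 4755368724
39123940210553539 2033956799880714

√370 → a₀=19, period (4,4,38); ℓ=3 odd so k=5
step 0: (19, 1)  from 19·(1,0) + (0,1)
…
step 2: (327, 17)  from 4·(77,4) + (19,1)
…
step 4: (50339, 2617)  from 4·(12503,650) + (327,17)
step 5: (213859, 11118)  from 4·(50339,2617) + (12503,650)
(x₁, y₁) = (213859, 11118);  213859² − 370·11118² = 1 ✓
n=2: (213859,11118)∘(213859,11118) = (213859·213859+370·11118·11118, 213859·11118+11118·213859) = (91471343761,4755368724)
n=3: (91471343761,4755368724)∘(213859,11118) = (213859·91471343761+370·11118·4755368724, 213859·4755368724+11118·91471343761) = (39123940210553539,2033956799880714)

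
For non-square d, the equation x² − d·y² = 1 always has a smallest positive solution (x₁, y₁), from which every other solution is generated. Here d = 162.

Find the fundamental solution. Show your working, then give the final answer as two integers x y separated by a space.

√162 = [12; 1,2,1,2,12,2,1,2,1,24, …], period ℓ=10 (even) → k=9
k=0  a_k=12  p_k/q_k = 12/1
…
k=2  a_k=2  p_k/q_k = 38/3
…
k=4  a_k=2  p_k/q_k = 140/11
…
k=8  a_k=2  p_k/q_k = 14268/1121
k=9  a_k=1  p_k/q_k = 19601/1540
(x₁, y₁) = (19601, 1540);  19601² − 162·1540² = 1 ✓

19601 1540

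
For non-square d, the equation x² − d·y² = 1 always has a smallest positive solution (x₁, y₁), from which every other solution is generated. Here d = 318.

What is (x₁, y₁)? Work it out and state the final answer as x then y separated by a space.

√318 = [17; 1,4,1,34, …], period ℓ=4 (even) → k=3
k=0  a_k=17  p_k/q_k = 17/1
…
k=2  a_k=4  p_k/q_k = 89/5
k=3  a_k=1  p_k/q_k = 107/6
fundamental: x₁=107, y₁=6  (since 11449 − 318·36 = 1)

107 6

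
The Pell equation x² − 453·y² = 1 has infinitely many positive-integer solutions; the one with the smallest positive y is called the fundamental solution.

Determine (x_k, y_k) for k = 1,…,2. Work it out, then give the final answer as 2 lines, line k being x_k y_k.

d=453: √d = [21; 3,1,1,10,14,10,1,1,3,42] (ℓ=10, even), read p_9/q_9
i=0: a=21 ⇒ p=21, q=1
i=1: a=3 ⇒ p=64, q=3
…
i=4: a=10 ⇒ p=1575, q=74
i=5: a=14 ⇒ p=22199, q=1043
…
i=7: a=1 ⇒ p=245764, q=11547
i=8: a=1 ⇒ p=469329, q=22051
i=9: a=3 ⇒ p=1653751, q=77700
fundamental: x₁=1653751, y₁=77700  (since 2734892370001 − 453·6037290000 = 1)
k=2:  x_2 = 1653751·1653751+453·77700·77700 = 5469784740001,  y_2 = 1653751·77700+77700·1653751 = 256992905400

1653751 77700
5469784740001 256992905400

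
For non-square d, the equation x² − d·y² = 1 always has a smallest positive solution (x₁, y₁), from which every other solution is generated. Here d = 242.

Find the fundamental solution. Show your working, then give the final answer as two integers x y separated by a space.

√242 = [15; 1,1,3,1,14,1,3,1,1,30, …], period ℓ=10 (even) → k=9
i=0: a=15 ⇒ p=15, q=1
…
i=8: a=1 ⇒ p=10905, q=701
i=9: a=1 ⇒ p=19601, q=1260
fundamental: x₁=19601, y₁=1260  (since 384199201 − 242·1587600 = 1)

19601 1260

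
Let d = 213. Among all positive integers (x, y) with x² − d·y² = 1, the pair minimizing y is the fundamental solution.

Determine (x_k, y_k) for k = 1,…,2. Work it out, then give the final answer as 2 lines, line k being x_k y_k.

d=213: √d = [14; 1,1,2,6,1,8,1,6,2,1,1,28] (ℓ=12, even), read p_11/q_11
i=0: a=14 ⇒ p=14, q=1
i=1: a=1 ⇒ p=15, q=1
…
i=3: a=2 ⇒ p=73, q=5
…
i=10: a=1 ⇒ p=115574, q=7919
i=11: a=1 ⇒ p=194399, q=13320
fundamental: x₁=194399, y₁=13320  (since 37790971201 − 213·177422400 = 1)
n=2: (194399,13320)∘(194399,13320) = (194399·194399+213·13320·13320, 194399·13320+13320·194399) = (75581942401,5178789360)

194399 13320
75581942401 5178789360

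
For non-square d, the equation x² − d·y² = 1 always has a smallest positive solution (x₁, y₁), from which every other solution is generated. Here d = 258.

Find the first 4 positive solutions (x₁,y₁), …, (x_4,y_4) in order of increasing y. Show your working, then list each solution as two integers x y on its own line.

257 16
132097 8224
67897601 4227120
34899234817 2172731456

[16; 16,32] for √258; ℓ=2 ⇒ convergent index 1
step 0: (16, 1)  from 16·(1,0) + (0,1)
step 1: (257, 16)  from 16·(16,1) + (1,0)
→ (257, 16).  Check: 257²=66049, 258·16²=66048, difference 1.
k=2:  x_2 = 257·257+258·16·16 = 132097,  y_2 = 257·16+16·257 = 8224
k=3:  x_3 = 257·132097+258·16·8224 = 67897601,  y_3 = 257·8224+16·132097 = 4227120
k=4:  x_4 = 257·67897601+258·16·4227120 = 34899234817,  y_4 = 257·4227120+16·67897601 = 2172731456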